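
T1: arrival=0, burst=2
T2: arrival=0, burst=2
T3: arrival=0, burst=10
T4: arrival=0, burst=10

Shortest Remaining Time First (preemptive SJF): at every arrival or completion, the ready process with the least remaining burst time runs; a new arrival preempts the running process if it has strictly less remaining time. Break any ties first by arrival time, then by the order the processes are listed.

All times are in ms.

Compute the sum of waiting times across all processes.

20

Gantt: | T1 0-2 | T2 2-4 | T3 4-14 | T4 14-24 |
Completion: T1=2  T2=4  T3=14  T4=24
Waiting = turnaround − burst: T1=0, T2=2, T3=4, T4=14
Total waiting = 0 + 2 + 4 + 14 = 20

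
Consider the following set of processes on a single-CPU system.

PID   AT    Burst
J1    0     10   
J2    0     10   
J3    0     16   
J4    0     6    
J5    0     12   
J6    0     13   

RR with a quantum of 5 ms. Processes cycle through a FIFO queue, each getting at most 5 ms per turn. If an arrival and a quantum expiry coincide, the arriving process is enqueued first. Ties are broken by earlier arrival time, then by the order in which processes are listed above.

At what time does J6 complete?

Timeline: | J1 0-5 | J2 5-10 | J3 10-15 | J4 15-20 | J5 20-25 | J6 25-30 | J1 30-35 | J2 35-40 | J3 40-45 | J4 45-46 | J5 46-51 | J6 51-56 | J3 56-61 | J5 61-63 | J6 63-66 | J3 66-67 |
Completion: J1=35  J2=40  J3=67  J4=46  J5=63  J6=66
Turnaround (C−A): J1=35  J2=40  J3=67  J4=46  J5=63  J6=66

66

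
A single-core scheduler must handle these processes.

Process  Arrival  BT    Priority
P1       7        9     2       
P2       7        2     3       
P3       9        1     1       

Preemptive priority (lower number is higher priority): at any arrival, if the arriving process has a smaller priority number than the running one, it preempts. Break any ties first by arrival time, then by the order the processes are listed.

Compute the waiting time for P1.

Schedule: | idle 0-7 | P1 7-9 | P3 9-10 | P1 10-17 | P2 17-19 |
Completion: P1=17  P2=19  P3=10
Turnaround (C−A): P1=10  P2=12  P3=1
Waiting(P1) = turnaround − burst = 10 − 9 = 1

1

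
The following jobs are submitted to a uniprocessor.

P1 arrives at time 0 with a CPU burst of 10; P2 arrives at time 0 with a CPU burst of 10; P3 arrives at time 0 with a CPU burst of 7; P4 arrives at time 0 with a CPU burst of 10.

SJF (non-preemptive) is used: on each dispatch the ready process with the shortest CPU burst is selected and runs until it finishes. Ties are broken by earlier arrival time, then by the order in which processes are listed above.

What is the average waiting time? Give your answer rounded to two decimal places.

12.75

Timeline: | P3 0-7 | P1 7-17 | P2 17-27 | P4 27-37 |
Completion: P1=17  P2=27  P3=7  P4=37
Waiting times: P1=7, P2=17, P3=0, P4=27
Average waiting = (7+17+0+27) / 4 = 51/4 = 12.75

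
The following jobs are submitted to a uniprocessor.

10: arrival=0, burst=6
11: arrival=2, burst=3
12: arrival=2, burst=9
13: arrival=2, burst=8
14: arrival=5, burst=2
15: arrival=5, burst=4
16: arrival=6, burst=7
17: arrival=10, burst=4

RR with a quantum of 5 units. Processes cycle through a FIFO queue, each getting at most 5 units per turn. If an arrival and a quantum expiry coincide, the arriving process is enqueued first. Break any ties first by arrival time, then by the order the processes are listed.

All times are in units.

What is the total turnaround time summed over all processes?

201

Schedule: | 10 0-5 | 11 5-8 | 12 8-13 | 13 13-18 | 14 18-20 | 15 20-24 | 10 24-25 | 16 25-30 | 17 30-34 | 12 34-38 | 13 38-41 | 16 41-43 |
Completion: 10=25  11=8  12=38  13=41  14=20  15=24  16=43  17=34
Turnaround (C−A): 10=25  11=6  12=36  13=39  14=15  15=19  16=37  17=24
Turnaround = completion − arrival: 10=25, 11=6, 12=36, 13=39, 14=15, 15=19, 16=37, 17=24
Total turnaround = 25 + 6 + 36 + 39 + 15 + 19 + 37 + 24 = 201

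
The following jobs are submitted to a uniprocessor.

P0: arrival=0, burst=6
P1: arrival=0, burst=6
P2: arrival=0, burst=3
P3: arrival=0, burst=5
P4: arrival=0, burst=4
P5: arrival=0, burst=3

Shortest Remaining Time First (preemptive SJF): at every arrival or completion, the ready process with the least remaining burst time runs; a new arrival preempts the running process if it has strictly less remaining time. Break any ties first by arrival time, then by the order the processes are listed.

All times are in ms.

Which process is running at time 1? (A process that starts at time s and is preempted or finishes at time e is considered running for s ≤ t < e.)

Gantt: | P2 0-3 | P5 3-6 | P4 6-10 | P3 10-15 | P0 15-21 | P1 21-27 |
Completion: P0=21  P1=27  P2=3  P3=15  P4=10  P5=6

P2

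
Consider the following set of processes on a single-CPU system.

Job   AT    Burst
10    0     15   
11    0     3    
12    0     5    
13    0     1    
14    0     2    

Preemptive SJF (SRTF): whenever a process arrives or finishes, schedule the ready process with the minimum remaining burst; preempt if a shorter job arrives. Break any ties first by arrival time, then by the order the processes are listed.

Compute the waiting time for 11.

Gantt: | 13 0-1 | 14 1-3 | 11 3-6 | 12 6-11 | 10 11-26 |
Completion: 10=26  11=6  12=11  13=1  14=3
Turnaround (C−A): 10=26  11=6  12=11  13=1  14=3
Waiting(11) = turnaround − burst = 6 − 3 = 3

3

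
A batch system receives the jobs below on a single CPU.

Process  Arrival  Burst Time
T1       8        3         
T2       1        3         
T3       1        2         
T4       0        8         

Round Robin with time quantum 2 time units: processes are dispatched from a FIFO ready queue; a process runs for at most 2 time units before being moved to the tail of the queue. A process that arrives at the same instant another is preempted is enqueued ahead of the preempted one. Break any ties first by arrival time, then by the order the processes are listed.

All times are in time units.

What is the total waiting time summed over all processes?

Gantt: | T4 0-2 | T2 2-4 | T3 4-6 | T4 6-8 | T2 8-9 | T1 9-11 | T4 11-13 | T1 13-14 | T4 14-16 |
Completion: T1=14  T2=9  T3=6  T4=16
Waiting = turnaround − burst: T1=3, T2=5, T3=3, T4=8
Total waiting = 3 + 5 + 3 + 8 = 19

19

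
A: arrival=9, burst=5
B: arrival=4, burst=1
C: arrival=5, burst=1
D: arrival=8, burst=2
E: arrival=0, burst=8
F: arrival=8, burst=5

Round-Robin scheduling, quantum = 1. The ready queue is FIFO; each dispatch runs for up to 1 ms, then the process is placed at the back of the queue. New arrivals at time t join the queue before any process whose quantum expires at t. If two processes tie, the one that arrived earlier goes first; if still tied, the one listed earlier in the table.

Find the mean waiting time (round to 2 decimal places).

4.50

Timeline: | E 0-4 | B 4-5 | E 5-6 | C 6-7 | E 7-8 | D 8-9 | F 9-10 | E 10-11 | A 11-12 | D 12-13 | F 13-14 | E 14-15 | A 15-16 | F 16-17 | A 17-18 | F 18-19 | A 19-20 | F 20-21 | A 21-22 |
Completion: A=22  B=5  C=7  D=13  E=15  F=21
Turnaround (C−A): A=13  B=1  C=2  D=5  E=15  F=13
Waiting times: A=8, B=0, C=1, D=3, E=7, F=8
Average waiting = (8+0+1+3+7+8) / 6 = 27/6 = 4.50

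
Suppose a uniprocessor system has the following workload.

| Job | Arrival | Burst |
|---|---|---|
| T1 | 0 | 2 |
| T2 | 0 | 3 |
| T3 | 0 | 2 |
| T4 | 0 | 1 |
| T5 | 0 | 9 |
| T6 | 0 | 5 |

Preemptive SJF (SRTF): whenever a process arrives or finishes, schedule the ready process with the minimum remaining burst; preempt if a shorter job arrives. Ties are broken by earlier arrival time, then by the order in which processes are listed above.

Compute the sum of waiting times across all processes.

30

Timeline: | T4 0-1 | T1 1-3 | T3 3-5 | T2 5-8 | T6 8-13 | T5 13-22 |
Completion: T1=3  T2=8  T3=5  T4=1  T5=22  T6=13
Waiting = turnaround − burst: T1=1, T2=5, T3=3, T4=0, T5=13, T6=8
Total waiting = 1 + 5 + 3 + 0 + 13 + 8 = 30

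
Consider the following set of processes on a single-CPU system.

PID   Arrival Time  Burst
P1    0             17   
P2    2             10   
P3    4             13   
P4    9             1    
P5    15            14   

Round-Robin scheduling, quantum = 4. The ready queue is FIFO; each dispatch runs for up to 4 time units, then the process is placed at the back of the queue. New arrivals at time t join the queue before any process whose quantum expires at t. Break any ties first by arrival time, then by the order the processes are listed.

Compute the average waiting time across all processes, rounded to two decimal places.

25.40

Timeline: | P1 0-4 | P2 4-8 | P3 8-12 | P1 12-16 | P2 16-20 | P4 20-21 | P3 21-25 | P5 25-29 | P1 29-33 | P2 33-35 | P3 35-39 | P5 39-43 | P1 43-47 | P3 47-48 | P5 48-52 | P1 52-53 | P5 53-55 |
Completion: P1=53  P2=35  P3=48  P4=21  P5=55
Waiting times: P1=36, P2=23, P3=31, P4=11, P5=26
Average waiting = (36+23+31+11+26) / 5 = 127/5 = 25.40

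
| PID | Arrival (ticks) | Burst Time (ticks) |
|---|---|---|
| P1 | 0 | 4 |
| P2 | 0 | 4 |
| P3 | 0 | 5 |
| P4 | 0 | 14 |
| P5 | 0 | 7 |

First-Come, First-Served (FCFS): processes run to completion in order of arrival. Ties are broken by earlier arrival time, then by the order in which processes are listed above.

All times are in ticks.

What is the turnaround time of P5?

34

Timeline: | P1 0-4 | P2 4-8 | P3 8-13 | P4 13-27 | P5 27-34 |
Completion: P1=4  P2=8  P3=13  P4=27  P5=34
Turnaround(P5) = completion − arrival = 34 − 0 = 34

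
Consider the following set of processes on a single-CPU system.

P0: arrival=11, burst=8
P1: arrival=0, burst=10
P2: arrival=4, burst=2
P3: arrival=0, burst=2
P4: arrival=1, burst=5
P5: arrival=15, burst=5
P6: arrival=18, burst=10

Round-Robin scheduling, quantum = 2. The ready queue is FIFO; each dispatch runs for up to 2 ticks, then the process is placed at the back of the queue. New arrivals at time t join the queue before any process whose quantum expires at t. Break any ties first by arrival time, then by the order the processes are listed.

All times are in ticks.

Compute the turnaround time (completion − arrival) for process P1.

Gantt: | P1 0-2 | P3 2-4 | P4 4-6 | P1 6-8 | P2 8-10 | P4 10-12 | P1 12-14 | P0 14-16 | P4 16-17 | P1 17-19 | P5 19-21 | P0 21-23 | P6 23-25 | P1 25-27 | P5 27-29 | P0 29-31 | P6 31-33 | P5 33-34 | P0 34-36 | P6 36-42 |
Completion: P0=36  P1=27  P2=10  P3=4  P4=17  P5=34  P6=42
Turnaround (C−A): P0=25  P1=27  P2=6  P3=4  P4=16  P5=19  P6=24
Turnaround(P1) = completion − arrival = 27 − 0 = 27

27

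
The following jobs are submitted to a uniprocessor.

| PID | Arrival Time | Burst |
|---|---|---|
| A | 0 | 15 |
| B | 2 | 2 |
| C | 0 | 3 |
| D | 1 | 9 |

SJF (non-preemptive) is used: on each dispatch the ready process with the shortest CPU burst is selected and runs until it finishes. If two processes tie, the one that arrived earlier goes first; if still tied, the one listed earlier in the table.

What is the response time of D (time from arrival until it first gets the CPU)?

Timeline: | C 0-3 | B 3-5 | D 5-14 | A 14-29 |
Completion: A=29  B=5  C=3  D=14
Turnaround (C−A): A=29  B=3  C=3  D=13
Response(D) = first start − arrival = 5 − 1 = 4

4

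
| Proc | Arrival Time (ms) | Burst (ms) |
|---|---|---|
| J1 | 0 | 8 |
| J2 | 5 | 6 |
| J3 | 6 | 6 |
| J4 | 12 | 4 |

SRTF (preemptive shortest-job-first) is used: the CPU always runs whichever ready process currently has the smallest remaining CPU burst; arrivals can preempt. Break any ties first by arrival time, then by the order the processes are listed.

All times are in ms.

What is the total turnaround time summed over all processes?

Schedule: | J1 0-8 | J2 8-14 | J4 14-18 | J3 18-24 |
Completion: J1=8  J2=14  J3=24  J4=18
Turnaround (C−A): J1=8  J2=9  J3=18  J4=6
Turnaround = completion − arrival: J1=8, J2=9, J3=18, J4=6
Total turnaround = 8 + 9 + 18 + 6 = 41

41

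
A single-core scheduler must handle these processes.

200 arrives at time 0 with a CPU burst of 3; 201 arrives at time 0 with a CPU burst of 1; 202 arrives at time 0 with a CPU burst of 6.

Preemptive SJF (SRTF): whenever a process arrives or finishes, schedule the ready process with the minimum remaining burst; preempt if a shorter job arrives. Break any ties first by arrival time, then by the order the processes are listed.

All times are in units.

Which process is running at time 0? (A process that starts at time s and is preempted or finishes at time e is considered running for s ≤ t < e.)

Gantt: | 201 0-1 | 200 1-4 | 202 4-10 |
Completion: 200=4  201=1  202=10

201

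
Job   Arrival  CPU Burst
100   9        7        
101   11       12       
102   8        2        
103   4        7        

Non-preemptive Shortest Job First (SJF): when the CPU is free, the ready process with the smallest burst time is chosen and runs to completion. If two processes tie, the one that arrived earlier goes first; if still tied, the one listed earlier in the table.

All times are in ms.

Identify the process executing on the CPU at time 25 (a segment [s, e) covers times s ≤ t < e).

101

Timeline: | idle 0-4 | 103 4-11 | 102 11-13 | 100 13-20 | 101 20-32 |
Completion: 100=20  101=32  102=13  103=11
Turnaround (C−A): 100=11  101=21  102=5  103=7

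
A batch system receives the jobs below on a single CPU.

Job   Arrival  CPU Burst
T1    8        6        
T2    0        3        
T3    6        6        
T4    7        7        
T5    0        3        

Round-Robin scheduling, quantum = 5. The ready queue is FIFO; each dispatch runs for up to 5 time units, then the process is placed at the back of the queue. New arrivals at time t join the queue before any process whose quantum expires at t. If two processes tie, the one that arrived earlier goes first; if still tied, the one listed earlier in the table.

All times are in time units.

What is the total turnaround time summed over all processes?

Gantt: | T2 0-3 | T5 3-6 | T3 6-11 | T4 11-16 | T1 16-21 | T3 21-22 | T4 22-24 | T1 24-25 |
Completion: T1=25  T2=3  T3=22  T4=24  T5=6
Turnaround (C−A): T1=17  T2=3  T3=16  T4=17  T5=6
Turnaround = completion − arrival: T1=17, T2=3, T3=16, T4=17, T5=6
Total turnaround = 17 + 3 + 16 + 17 + 6 = 59

59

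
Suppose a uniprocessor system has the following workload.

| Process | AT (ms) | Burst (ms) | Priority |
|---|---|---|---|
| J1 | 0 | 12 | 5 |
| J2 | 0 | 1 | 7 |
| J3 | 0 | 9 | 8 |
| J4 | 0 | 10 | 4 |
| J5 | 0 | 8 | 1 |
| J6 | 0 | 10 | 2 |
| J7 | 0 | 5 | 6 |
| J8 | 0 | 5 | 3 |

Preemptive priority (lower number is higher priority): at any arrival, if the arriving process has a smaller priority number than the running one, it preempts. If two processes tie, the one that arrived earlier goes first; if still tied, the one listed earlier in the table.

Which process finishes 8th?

J3

Timeline: | J5 0-8 | J6 8-18 | J8 18-23 | J4 23-33 | J1 33-45 | J7 45-50 | J2 50-51 | J3 51-60 |
Completion: J1=45  J2=51  J3=60  J4=33  J5=8  J6=18  J7=50  J8=23
Turnaround (C−A): J1=45  J2=51  J3=60  J4=33  J5=8  J6=18  J7=50  J8=23
Finish order: J5 → J6 → J8 → J4 → J1 → J7 → J2 → J3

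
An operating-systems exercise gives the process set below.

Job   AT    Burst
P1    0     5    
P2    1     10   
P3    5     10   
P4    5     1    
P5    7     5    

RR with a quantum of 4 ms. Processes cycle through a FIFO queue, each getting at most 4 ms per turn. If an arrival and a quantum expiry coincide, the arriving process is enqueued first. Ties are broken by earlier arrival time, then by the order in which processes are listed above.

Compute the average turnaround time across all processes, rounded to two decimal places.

18.40

Schedule: | P1 0-4 | P2 4-8 | P1 8-9 | P3 9-13 | P4 13-14 | P5 14-18 | P2 18-22 | P3 22-26 | P5 26-27 | P2 27-29 | P3 29-31 |
Completion: P1=9  P2=29  P3=31  P4=14  P5=27
Turnaround times: P1=9, P2=28, P3=26, P4=9, P5=20
Average turnaround = (9+28+26+9+20) / 5 = 92/5 = 18.40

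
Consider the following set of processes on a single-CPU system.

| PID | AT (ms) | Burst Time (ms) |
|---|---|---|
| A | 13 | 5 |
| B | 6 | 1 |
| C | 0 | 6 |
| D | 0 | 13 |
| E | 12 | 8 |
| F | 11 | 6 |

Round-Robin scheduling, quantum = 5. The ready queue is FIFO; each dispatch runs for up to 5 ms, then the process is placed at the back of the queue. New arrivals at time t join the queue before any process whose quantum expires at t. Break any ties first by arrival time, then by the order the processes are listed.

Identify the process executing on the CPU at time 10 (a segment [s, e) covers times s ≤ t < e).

Timeline: | C 0-5 | D 5-10 | C 10-11 | B 11-12 | D 12-17 | F 17-22 | E 22-27 | A 27-32 | D 32-35 | F 35-36 | E 36-39 |
Completion: A=32  B=12  C=11  D=35  E=39  F=36
Turnaround (C−A): A=19  B=6  C=11  D=35  E=27  F=25

C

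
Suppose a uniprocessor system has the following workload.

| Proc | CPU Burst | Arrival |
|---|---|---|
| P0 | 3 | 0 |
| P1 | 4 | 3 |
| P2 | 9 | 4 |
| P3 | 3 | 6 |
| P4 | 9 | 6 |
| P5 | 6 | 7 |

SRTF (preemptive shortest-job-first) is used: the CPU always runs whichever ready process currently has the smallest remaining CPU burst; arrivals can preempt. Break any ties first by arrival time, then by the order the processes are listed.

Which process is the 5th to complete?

P2

Timeline: | P0 0-3 | P1 3-7 | P3 7-10 | P5 10-16 | P2 16-25 | P4 25-34 |
Completion: P0=3  P1=7  P2=25  P3=10  P4=34  P5=16
Turnaround (C−A): P0=3  P1=4  P2=21  P3=4  P4=28  P5=9
Finish order: P0 → P1 → P3 → P5 → P2 → P4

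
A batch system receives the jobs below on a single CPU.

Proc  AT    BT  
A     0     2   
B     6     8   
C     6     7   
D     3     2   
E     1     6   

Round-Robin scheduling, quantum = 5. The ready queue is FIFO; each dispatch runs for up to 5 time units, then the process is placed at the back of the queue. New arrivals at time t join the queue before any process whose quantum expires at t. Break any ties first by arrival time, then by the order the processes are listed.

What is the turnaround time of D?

Gantt: | A 0-2 | E 2-7 | D 7-9 | B 9-14 | C 14-19 | E 19-20 | B 20-23 | C 23-25 |
Completion: A=2  B=23  C=25  D=9  E=20
Turnaround (C−A): A=2  B=17  C=19  D=6  E=19
Turnaround(D) = completion − arrival = 9 − 3 = 6

6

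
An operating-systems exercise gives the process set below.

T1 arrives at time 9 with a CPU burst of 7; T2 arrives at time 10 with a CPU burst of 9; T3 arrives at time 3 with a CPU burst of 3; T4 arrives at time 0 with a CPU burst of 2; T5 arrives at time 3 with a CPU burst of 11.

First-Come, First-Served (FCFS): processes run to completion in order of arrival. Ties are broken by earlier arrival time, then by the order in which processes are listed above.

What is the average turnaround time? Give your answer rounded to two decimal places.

Timeline: | T4 0-2 | idle 2-3 | T3 3-6 | T5 6-17 | T1 17-24 | T2 24-33 |
Completion: T1=24  T2=33  T3=6  T4=2  T5=17
Turnaround times: T1=15, T2=23, T3=3, T4=2, T5=14
Average turnaround = (15+23+3+2+14) / 5 = 57/5 = 11.40

11.40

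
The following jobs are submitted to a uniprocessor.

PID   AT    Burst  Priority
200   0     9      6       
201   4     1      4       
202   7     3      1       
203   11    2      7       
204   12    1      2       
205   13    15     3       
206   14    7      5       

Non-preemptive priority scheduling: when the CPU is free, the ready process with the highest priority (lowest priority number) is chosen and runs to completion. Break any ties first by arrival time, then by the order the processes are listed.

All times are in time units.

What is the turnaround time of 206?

22

Gantt: | 200 0-9 | 202 9-12 | 204 12-13 | 205 13-28 | 201 28-29 | 206 29-36 | 203 36-38 |
Completion: 200=9  201=29  202=12  203=38  204=13  205=28  206=36
Turnaround (C−A): 200=9  201=25  202=5  203=27  204=1  205=15  206=22
Turnaround(206) = completion − arrival = 36 − 14 = 22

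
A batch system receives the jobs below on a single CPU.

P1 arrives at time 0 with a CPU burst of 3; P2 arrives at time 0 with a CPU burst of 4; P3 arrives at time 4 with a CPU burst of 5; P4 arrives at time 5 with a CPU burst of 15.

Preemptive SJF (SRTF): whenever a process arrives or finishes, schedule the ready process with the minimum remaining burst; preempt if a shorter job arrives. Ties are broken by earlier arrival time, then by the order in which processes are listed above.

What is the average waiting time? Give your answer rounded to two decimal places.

Schedule: | P1 0-3 | P2 3-7 | P3 7-12 | P4 12-27 |
Completion: P1=3  P2=7  P3=12  P4=27
Waiting times: P1=0, P2=3, P3=3, P4=7
Average waiting = (0+3+3+7) / 4 = 13/4 = 3.25

3.25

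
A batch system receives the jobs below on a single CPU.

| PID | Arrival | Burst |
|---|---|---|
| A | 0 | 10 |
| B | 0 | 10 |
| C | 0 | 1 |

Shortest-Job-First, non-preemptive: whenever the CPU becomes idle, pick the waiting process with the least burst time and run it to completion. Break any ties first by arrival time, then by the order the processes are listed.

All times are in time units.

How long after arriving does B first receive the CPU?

Timeline: | C 0-1 | A 1-11 | B 11-21 |
Completion: A=11  B=21  C=1
Response(B) = first start − arrival = 11 − 0 = 11

11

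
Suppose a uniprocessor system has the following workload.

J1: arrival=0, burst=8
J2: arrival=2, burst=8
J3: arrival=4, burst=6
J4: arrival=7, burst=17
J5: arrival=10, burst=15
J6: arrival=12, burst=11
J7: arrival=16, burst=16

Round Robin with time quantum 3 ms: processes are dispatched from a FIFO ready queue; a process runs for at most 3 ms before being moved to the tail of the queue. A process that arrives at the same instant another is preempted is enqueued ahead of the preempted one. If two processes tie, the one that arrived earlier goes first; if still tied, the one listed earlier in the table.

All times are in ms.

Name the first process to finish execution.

J1

Timeline: | J1 0-3 | J2 3-6 | J1 6-9 | J3 9-12 | J2 12-15 | J4 15-18 | J1 18-20 | J5 20-23 | J6 23-26 | J3 26-29 | J2 29-31 | J7 31-34 | J4 34-37 | J5 37-40 | J6 40-43 | J7 43-46 | J4 46-49 | J5 49-52 | J6 52-55 | J7 55-58 | J4 58-61 | J5 61-64 | J6 64-66 | J7 66-69 | J4 69-72 | J5 72-75 | J7 75-78 | J4 78-80 | J7 80-81 |
Completion: J1=20  J2=31  J3=29  J4=80  J5=75  J6=66  J7=81
Finish order: J1 → J3 → J2 → J6 → J5 → J4 → J7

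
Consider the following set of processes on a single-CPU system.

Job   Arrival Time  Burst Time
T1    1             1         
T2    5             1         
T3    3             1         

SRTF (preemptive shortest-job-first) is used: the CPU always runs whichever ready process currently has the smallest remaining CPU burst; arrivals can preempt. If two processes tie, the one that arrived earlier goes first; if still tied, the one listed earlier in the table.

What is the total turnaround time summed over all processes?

3

Schedule: | idle 0-1 | T1 1-2 | idle 2-3 | T3 3-4 | idle 4-5 | T2 5-6 |
Completion: T1=2  T2=6  T3=4
Turnaround = completion − arrival: T1=1, T2=1, T3=1
Total turnaround = 1 + 1 + 1 = 3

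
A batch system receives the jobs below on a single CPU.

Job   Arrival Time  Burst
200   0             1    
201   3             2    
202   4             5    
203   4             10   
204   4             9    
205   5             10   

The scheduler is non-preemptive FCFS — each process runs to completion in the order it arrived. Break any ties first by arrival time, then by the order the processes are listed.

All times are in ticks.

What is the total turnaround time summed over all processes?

84

Gantt: | 200 0-1 | idle 1-3 | 201 3-5 | 202 5-10 | 203 10-20 | 204 20-29 | 205 29-39 |
Completion: 200=1  201=5  202=10  203=20  204=29  205=39
Turnaround (C−A): 200=1  201=2  202=6  203=16  204=25  205=34
Turnaround = completion − arrival: 200=1, 201=2, 202=6, 203=16, 204=25, 205=34
Total turnaround = 1 + 2 + 6 + 16 + 25 + 34 = 84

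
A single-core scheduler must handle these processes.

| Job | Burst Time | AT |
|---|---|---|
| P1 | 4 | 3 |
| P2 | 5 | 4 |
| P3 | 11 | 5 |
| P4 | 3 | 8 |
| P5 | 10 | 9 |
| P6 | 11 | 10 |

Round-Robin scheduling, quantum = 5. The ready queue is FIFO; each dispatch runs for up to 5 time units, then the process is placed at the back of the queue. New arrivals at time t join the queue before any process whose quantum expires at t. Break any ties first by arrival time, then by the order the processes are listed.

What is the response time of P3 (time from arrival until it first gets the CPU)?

Schedule: | idle 0-3 | P1 3-7 | P2 7-12 | P3 12-17 | P4 17-20 | P5 20-25 | P6 25-30 | P3 30-35 | P5 35-40 | P6 40-45 | P3 45-46 | P6 46-47 |
Completion: P1=7  P2=12  P3=46  P4=20  P5=40  P6=47
Response(P3) = first start − arrival = 12 − 5 = 7

7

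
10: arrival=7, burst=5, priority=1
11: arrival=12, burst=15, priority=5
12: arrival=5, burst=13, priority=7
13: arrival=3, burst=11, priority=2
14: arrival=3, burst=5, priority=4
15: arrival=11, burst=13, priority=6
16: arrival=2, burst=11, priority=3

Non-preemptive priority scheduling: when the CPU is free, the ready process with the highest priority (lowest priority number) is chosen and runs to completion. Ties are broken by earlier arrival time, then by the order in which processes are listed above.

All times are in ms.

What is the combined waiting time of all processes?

Gantt: | idle 0-2 | 16 2-13 | 10 13-18 | 13 18-29 | 14 29-34 | 11 34-49 | 15 49-62 | 12 62-75 |
Completion: 10=18  11=49  12=75  13=29  14=34  15=62  16=13
Turnaround (C−A): 10=11  11=37  12=70  13=26  14=31  15=51  16=11
Waiting = turnaround − burst: 10=6, 11=22, 12=57, 13=15, 14=26, 15=38, 16=0
Total waiting = 6 + 22 + 57 + 15 + 26 + 38 + 0 = 164

164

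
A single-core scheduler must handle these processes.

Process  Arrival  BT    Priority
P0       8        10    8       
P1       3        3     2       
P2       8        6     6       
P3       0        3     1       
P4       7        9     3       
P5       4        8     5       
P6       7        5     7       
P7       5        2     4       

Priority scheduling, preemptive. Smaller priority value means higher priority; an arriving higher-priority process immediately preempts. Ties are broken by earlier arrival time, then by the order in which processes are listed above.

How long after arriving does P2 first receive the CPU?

17

Timeline: | P3 0-3 | P1 3-6 | P7 6-7 | P4 7-16 | P7 16-17 | P5 17-25 | P2 25-31 | P6 31-36 | P0 36-46 |
Completion: P0=46  P1=6  P2=31  P3=3  P4=16  P5=25  P6=36  P7=17
Turnaround (C−A): P0=38  P1=3  P2=23  P3=3  P4=9  P5=21  P6=29  P7=12
Response(P2) = first start − arrival = 25 − 8 = 17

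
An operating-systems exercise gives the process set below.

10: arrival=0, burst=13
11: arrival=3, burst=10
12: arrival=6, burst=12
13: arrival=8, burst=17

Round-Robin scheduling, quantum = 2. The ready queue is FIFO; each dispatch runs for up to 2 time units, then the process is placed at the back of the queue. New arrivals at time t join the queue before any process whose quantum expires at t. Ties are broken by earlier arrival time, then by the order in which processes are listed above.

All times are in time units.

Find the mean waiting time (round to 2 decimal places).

Schedule: | 10 0-4 | 11 4-6 | 10 6-8 | 12 8-10 | 11 10-12 | 13 12-14 | 10 14-16 | 12 16-18 | 11 18-20 | 13 20-22 | 10 22-24 | 12 24-26 | 11 26-28 | 13 28-30 | 10 30-32 | 12 32-34 | 11 34-36 | 13 36-38 | 10 38-39 | 12 39-41 | 13 41-43 | 12 43-45 | 13 45-52 |
Completion: 10=39  11=36  12=45  13=52
Waiting times: 10=26, 11=23, 12=27, 13=27
Average waiting = (26+23+27+27) / 4 = 103/4 = 25.75

25.75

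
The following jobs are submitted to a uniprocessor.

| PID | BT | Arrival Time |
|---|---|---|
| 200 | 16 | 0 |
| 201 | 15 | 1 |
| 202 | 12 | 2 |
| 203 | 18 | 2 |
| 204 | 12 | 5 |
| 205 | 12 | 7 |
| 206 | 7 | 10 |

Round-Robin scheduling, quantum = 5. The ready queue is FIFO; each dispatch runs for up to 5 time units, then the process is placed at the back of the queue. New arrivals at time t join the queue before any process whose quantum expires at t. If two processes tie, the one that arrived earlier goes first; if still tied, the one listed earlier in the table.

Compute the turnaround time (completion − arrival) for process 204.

81

Schedule: | 200 0-5 | 201 5-10 | 202 10-15 | 203 15-20 | 204 20-25 | 200 25-30 | 205 30-35 | 206 35-40 | 201 40-45 | 202 45-50 | 203 50-55 | 204 55-60 | 200 60-65 | 205 65-70 | 206 70-72 | 201 72-77 | 202 77-79 | 203 79-84 | 204 84-86 | 200 86-87 | 205 87-89 | 203 89-92 |
Completion: 200=87  201=77  202=79  203=92  204=86  205=89  206=72
Turnaround (C−A): 200=87  201=76  202=77  203=90  204=81  205=82  206=62
Turnaround(204) = completion − arrival = 86 − 5 = 81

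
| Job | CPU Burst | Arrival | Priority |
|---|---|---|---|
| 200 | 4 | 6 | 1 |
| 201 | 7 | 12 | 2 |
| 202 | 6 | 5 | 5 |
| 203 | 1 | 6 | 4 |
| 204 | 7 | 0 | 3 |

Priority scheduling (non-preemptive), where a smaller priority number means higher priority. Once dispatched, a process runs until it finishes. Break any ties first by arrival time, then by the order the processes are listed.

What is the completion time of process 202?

25

Schedule: | 204 0-7 | 200 7-11 | 203 11-12 | 201 12-19 | 202 19-25 |
Completion: 200=11  201=19  202=25  203=12  204=7
Turnaround (C−A): 200=5  201=7  202=20  203=6  204=7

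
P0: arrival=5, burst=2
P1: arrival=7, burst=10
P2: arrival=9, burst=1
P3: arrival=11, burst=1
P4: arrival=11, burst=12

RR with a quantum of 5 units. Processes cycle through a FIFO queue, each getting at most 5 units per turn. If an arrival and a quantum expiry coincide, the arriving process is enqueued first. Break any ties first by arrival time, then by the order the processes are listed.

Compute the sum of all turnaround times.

46

Schedule: | idle 0-5 | P0 5-7 | P1 7-12 | P2 12-13 | P3 13-14 | P4 14-19 | P1 19-24 | P4 24-31 |
Completion: P0=7  P1=24  P2=13  P3=14  P4=31
Turnaround (C−A): P0=2  P1=17  P2=4  P3=3  P4=20
Turnaround = completion − arrival: P0=2, P1=17, P2=4, P3=3, P4=20
Total turnaround = 2 + 17 + 4 + 3 + 20 = 46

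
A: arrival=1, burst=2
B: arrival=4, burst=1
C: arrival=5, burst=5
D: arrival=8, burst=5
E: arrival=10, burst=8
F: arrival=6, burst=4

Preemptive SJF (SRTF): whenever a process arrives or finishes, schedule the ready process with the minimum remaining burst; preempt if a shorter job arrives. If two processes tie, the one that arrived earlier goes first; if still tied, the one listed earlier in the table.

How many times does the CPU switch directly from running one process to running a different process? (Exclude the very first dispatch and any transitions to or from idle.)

4

Gantt: | idle 0-1 | A 1-3 | idle 3-4 | B 4-5 | C 5-10 | F 10-14 | D 14-19 | E 19-27 |
Completion: A=3  B=5  C=10  D=19  E=27  F=14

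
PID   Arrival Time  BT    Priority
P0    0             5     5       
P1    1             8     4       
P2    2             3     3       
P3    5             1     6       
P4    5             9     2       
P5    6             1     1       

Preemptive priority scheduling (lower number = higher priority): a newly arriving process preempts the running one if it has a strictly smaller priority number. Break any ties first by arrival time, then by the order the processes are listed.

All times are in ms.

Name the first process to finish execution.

P2

Schedule: | P0 0-1 | P1 1-2 | P2 2-5 | P4 5-6 | P5 6-7 | P4 7-15 | P1 15-22 | P0 22-26 | P3 26-27 |
Completion: P0=26  P1=22  P2=5  P3=27  P4=15  P5=7
Turnaround (C−A): P0=26  P1=21  P2=3  P3=22  P4=10  P5=1
Finish order: P2 → P5 → P4 → P1 → P0 → P3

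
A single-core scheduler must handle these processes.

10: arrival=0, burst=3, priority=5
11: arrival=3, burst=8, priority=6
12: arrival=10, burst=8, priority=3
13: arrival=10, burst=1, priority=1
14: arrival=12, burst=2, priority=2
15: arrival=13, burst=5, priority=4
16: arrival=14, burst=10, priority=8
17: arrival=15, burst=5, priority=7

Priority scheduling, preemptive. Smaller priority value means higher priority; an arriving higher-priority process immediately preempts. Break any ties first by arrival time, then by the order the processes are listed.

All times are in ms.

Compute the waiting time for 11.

Gantt: | 10 0-3 | 11 3-10 | 13 10-11 | 12 11-12 | 14 12-14 | 12 14-21 | 15 21-26 | 11 26-27 | 17 27-32 | 16 32-42 |
Completion: 10=3  11=27  12=21  13=11  14=14  15=26  16=42  17=32
Turnaround (C−A): 10=3  11=24  12=11  13=1  14=2  15=13  16=28  17=17
Waiting(11) = turnaround − burst = 24 − 8 = 16

16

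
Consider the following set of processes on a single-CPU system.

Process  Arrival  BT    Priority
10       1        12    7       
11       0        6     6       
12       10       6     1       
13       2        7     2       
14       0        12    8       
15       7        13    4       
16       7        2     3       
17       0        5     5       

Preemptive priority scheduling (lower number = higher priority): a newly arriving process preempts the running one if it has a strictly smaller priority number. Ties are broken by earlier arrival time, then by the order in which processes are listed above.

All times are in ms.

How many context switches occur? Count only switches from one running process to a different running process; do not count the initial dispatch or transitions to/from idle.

Schedule: | 17 0-2 | 13 2-9 | 16 9-10 | 12 10-16 | 16 16-17 | 15 17-30 | 17 30-33 | 11 33-39 | 10 39-51 | 14 51-63 |
Completion: 10=51  11=39  12=16  13=9  14=63  15=30  16=17  17=33
Turnaround (C−A): 10=50  11=39  12=6  13=7  14=63  15=23  16=10  17=33

9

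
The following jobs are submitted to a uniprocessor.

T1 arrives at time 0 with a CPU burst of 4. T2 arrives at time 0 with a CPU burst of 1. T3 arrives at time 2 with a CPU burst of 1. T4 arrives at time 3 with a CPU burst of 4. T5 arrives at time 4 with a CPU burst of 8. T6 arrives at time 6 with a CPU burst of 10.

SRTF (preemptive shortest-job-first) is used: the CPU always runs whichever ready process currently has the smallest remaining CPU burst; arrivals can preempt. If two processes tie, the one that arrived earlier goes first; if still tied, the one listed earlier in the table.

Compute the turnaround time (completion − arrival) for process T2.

Timeline: | T2 0-1 | T1 1-2 | T3 2-3 | T1 3-6 | T4 6-10 | T5 10-18 | T6 18-28 |
Completion: T1=6  T2=1  T3=3  T4=10  T5=18  T6=28
Turnaround (C−A): T1=6  T2=1  T3=1  T4=7  T5=14  T6=22
Turnaround(T2) = completion − arrival = 1 − 0 = 1

1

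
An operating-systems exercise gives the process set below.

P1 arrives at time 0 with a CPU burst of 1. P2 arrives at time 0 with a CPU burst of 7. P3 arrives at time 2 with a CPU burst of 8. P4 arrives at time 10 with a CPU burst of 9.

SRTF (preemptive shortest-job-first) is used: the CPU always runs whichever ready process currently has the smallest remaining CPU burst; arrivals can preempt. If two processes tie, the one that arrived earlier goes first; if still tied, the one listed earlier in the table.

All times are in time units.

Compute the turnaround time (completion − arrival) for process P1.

Gantt: | P1 0-1 | P2 1-8 | P3 8-16 | P4 16-25 |
Completion: P1=1  P2=8  P3=16  P4=25
Turnaround (C−A): P1=1  P2=8  P3=14  P4=15
Turnaround(P1) = completion − arrival = 1 − 0 = 1

1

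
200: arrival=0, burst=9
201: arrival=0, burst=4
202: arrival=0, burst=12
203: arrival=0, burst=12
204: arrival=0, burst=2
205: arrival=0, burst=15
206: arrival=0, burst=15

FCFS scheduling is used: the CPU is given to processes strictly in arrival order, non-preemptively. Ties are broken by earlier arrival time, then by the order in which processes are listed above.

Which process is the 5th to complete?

Gantt: | 200 0-9 | 201 9-13 | 202 13-25 | 203 25-37 | 204 37-39 | 205 39-54 | 206 54-69 |
Completion: 200=9  201=13  202=25  203=37  204=39  205=54  206=69
Finish order: 200 → 201 → 202 → 203 → 204 → 205 → 206

204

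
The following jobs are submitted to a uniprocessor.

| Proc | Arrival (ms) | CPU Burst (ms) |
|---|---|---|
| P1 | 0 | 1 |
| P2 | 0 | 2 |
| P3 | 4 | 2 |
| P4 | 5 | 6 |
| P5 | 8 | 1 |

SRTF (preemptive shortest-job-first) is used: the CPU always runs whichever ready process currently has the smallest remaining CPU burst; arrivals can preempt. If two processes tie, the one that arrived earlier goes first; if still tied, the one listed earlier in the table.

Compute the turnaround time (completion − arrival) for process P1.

1

Schedule: | P1 0-1 | P2 1-3 | idle 3-4 | P3 4-6 | P4 6-8 | P5 8-9 | P4 9-13 |
Completion: P1=1  P2=3  P3=6  P4=13  P5=9
Turnaround (C−A): P1=1  P2=3  P3=2  P4=8  P5=1
Turnaround(P1) = completion − arrival = 1 − 0 = 1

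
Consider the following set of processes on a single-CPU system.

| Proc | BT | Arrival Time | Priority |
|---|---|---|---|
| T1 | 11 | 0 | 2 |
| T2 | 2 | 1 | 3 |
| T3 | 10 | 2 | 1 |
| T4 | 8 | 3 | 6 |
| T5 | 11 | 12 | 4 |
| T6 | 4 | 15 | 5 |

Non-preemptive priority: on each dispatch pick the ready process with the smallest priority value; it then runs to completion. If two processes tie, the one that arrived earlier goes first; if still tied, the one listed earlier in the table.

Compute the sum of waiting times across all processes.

Gantt: | T1 0-11 | T3 11-21 | T2 21-23 | T5 23-34 | T6 34-38 | T4 38-46 |
Completion: T1=11  T2=23  T3=21  T4=46  T5=34  T6=38
Turnaround (C−A): T1=11  T2=22  T3=19  T4=43  T5=22  T6=23
Waiting = turnaround − burst: T1=0, T2=20, T3=9, T4=35, T5=11, T6=19
Total waiting = 0 + 20 + 9 + 35 + 11 + 19 = 94

94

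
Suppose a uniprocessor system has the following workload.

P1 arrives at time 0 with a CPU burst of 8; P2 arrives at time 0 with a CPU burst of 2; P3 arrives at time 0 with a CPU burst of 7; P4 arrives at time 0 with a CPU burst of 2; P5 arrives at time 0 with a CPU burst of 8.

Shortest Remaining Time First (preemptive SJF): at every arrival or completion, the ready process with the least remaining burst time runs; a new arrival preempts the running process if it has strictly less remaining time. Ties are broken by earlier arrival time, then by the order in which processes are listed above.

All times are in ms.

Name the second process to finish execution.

P4

Timeline: | P2 0-2 | P4 2-4 | P3 4-11 | P1 11-19 | P5 19-27 |
Completion: P1=19  P2=2  P3=11  P4=4  P5=27
Finish order: P2 → P4 → P3 → P1 → P5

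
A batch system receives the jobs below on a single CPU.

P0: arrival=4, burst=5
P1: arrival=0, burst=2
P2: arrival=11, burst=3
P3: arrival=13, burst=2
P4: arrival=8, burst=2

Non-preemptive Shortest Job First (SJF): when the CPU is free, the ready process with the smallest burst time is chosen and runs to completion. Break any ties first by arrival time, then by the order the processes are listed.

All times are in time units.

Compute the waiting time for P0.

0

Schedule: | P1 0-2 | idle 2-4 | P0 4-9 | P4 9-11 | P2 11-14 | P3 14-16 |
Completion: P0=9  P1=2  P2=14  P3=16  P4=11
Turnaround (C−A): P0=5  P1=2  P2=3  P3=3  P4=3
Waiting(P0) = turnaround − burst = 5 − 5 = 0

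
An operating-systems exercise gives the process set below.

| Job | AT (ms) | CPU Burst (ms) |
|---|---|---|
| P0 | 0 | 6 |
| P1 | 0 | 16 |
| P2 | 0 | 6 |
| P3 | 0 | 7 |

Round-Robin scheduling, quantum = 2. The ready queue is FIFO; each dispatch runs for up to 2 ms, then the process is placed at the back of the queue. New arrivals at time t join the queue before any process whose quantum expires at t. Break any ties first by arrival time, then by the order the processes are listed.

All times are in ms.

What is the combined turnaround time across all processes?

102

Schedule: | P0 0-2 | P1 2-4 | P2 4-6 | P3 6-8 | P0 8-10 | P1 10-12 | P2 12-14 | P3 14-16 | P0 16-18 | P1 18-20 | P2 20-22 | P3 22-24 | P1 24-26 | P3 26-27 | P1 27-35 |
Completion: P0=18  P1=35  P2=22  P3=27
Turnaround (C−A): P0=18  P1=35  P2=22  P3=27
Turnaround = completion − arrival: P0=18, P1=35, P2=22, P3=27
Total turnaround = 18 + 35 + 22 + 27 = 102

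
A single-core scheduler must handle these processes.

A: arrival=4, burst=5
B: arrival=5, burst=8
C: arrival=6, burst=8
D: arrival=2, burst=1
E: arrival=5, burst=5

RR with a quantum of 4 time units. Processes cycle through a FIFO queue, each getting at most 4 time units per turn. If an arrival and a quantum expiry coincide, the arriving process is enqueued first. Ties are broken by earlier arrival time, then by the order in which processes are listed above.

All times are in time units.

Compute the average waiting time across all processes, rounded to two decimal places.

Schedule: | idle 0-2 | D 2-3 | idle 3-4 | A 4-8 | B 8-12 | E 12-16 | C 16-20 | A 20-21 | B 21-25 | E 25-26 | C 26-30 |
Completion: A=21  B=25  C=30  D=3  E=26
Turnaround (C−A): A=17  B=20  C=24  D=1  E=21
Waiting times: A=12, B=12, C=16, D=0, E=16
Average waiting = (12+12+16+0+16) / 5 = 56/5 = 11.20

11.20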